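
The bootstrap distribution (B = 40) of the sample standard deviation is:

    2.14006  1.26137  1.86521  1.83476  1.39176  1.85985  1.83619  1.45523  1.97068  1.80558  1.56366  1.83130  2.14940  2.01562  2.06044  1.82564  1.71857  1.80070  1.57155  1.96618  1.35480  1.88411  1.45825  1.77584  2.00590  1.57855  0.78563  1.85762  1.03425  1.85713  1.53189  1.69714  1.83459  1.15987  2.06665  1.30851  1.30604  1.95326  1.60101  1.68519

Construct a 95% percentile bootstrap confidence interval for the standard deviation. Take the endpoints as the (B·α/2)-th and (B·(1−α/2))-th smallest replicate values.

(0.78563, 2.14006)

Sorted replicates: 0.78563, 1.03425, 1.15987, 1.26137, 1.30604, 1.30851, 1.35480, 1.39176, 1.45523, 1.45825, 1.53189, 1.56366, 1.57155, 1.57855, 1.60101, 1.68519, 1.69714, 1.71857, 1.77584, 1.80070, 1.80558, 1.82564, 1.83130, 1.83459, 1.83476, 1.83619, 1.85713, 1.85762, 1.85985, 1.86521, 1.88411, 1.95326, 1.96618, 1.97068, 2.00590, 2.01562, 2.06044, 2.06665, 2.14006, 2.14940
α = 0.05; lower rank = 40 × 0.025 = 1; upper rank = 40 × 0.975 = 39.
The 1st smallest replicate is 0.78563; the 39th is 2.14006.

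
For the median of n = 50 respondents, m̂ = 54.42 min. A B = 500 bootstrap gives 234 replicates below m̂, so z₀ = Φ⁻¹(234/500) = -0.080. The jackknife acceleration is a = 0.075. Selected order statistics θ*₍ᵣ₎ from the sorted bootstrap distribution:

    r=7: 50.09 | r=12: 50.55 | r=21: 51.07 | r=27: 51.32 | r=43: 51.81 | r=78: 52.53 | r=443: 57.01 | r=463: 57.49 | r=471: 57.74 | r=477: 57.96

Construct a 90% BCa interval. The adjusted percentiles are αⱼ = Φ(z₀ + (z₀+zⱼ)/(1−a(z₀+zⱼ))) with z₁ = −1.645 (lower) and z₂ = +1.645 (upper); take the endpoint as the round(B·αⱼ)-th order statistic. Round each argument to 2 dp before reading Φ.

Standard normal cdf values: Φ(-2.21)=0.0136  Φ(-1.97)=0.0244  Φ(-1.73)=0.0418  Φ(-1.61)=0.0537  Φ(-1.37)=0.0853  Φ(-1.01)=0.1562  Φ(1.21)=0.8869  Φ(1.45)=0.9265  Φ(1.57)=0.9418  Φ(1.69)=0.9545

(51.32, 57.96)

Lower: z₀ + z₁ = -0.080 + (-1.645) = -1.725; 1 − a(z₀+z₁) = 1 − (0.075)(-1.725) = 1.1294; argument = -0.080 + (-1.725)/1.1294 = -1.6074 → -1.61.
α₁ = Φ(-1.61) = 0.0537; rank = round(500 × 0.0537) = 27; θ*₍27₎ = 51.32.
Upper: z₀ + z₂ = 1.565; 1 − a(z₀+z₂) = 0.8826; argument = 1.6931 → 1.69; α₂ = 0.9545; rank = 477; θ*₍477₎ = 57.96.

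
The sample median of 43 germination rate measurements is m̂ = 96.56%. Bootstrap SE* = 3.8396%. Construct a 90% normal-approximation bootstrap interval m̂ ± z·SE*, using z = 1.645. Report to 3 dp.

Margin = 1.645 × 3.8396 = 6.3161
Interval: 96.56 ± 6.3161

(90.244, 102.876)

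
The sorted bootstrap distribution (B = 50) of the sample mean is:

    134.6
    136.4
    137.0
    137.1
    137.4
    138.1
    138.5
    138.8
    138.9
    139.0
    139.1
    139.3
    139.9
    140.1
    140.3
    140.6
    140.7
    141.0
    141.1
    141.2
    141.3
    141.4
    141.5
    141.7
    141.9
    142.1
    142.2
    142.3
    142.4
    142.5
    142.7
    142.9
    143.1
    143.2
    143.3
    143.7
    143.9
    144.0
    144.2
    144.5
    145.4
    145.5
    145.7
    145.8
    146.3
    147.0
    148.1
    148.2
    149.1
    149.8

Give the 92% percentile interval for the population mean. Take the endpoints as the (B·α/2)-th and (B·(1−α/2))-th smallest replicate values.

α = 0.08; lower rank = 50 × 0.040 = 2; upper rank = 50 × 0.960 = 48.
The 2nd smallest replicate is 136.4; the 48th is 148.2.

(136.4, 148.2)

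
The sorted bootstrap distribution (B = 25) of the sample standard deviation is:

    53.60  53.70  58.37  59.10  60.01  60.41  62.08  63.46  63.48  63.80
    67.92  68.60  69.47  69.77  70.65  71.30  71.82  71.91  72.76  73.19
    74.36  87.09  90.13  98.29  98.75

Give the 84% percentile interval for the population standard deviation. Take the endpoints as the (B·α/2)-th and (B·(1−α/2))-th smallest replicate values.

α = 0.16; lower rank = 25 × 0.080 = 2; upper rank = 25 × 0.920 = 23.
The 2nd smallest replicate is 53.70; the 23rd is 90.13.

(53.70, 90.13)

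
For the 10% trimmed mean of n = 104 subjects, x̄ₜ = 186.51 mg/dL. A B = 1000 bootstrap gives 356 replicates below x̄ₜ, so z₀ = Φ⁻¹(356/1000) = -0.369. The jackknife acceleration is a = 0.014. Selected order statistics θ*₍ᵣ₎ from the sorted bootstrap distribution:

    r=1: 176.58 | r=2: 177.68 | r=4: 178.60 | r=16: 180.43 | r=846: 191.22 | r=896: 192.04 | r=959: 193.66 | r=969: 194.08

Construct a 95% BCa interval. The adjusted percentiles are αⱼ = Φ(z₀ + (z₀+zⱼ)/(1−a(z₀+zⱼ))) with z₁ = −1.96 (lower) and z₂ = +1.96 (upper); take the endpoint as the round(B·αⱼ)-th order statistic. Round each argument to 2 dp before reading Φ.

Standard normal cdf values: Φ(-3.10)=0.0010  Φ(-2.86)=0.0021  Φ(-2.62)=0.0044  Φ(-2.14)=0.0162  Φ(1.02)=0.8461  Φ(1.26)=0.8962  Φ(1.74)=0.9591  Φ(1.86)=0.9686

(178.60, 192.04)

Lower: z₀ + z₁ = -0.369 + (-1.960) = -2.329; 1 − a(z₀+z₁) = 1 − (0.014)(-2.329) = 1.0326; argument = -0.369 + (-2.329)/1.0326 = -2.6245 → -2.62.
α₁ = Φ(-2.62) = 0.0044; rank = round(1000 × 0.0044) = 4; θ*₍4₎ = 178.60.
Upper: z₀ + z₂ = 1.591; 1 − a(z₀+z₂) = 0.9777; argument = 1.2582 → 1.26; α₂ = 0.8962; rank = 896; θ*₍896₎ = 192.04.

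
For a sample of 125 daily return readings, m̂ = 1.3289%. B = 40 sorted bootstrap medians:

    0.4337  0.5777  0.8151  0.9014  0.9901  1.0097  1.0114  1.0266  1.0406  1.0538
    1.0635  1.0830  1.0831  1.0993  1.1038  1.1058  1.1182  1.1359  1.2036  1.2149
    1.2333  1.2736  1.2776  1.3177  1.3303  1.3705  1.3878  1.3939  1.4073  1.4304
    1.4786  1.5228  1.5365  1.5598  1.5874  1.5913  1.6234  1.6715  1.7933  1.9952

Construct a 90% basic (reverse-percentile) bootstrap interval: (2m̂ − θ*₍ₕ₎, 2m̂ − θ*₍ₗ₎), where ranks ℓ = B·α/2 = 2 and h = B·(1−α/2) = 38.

(0.9863, 2.0801)

Percentile endpoints at ranks 2 and 38: θ*₍2₎ = 0.5777, θ*₍38₎ = 1.6715.
Basic interval reflects these around m̂:
  lower = 2 × 1.3289 − 1.6715 = 0.9863
  upper = 2 × 1.3289 − 0.5777 = 2.0801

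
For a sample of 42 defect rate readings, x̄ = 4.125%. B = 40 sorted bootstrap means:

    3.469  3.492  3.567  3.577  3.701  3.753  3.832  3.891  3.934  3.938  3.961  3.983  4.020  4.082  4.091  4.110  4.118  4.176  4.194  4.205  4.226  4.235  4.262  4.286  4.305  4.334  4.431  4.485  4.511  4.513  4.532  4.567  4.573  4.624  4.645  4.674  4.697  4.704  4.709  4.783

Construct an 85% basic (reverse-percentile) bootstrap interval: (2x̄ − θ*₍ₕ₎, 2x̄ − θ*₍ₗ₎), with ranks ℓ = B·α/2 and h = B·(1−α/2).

Percentile endpoints at ranks 3 and 37: θ*₍3₎ = 3.567, θ*₍37₎ = 4.697.
Basic interval reflects these around x̄:
  lower = 2 × 4.125 − 4.697 = 3.553
  upper = 2 × 4.125 − 3.567 = 4.683

(3.553, 4.683)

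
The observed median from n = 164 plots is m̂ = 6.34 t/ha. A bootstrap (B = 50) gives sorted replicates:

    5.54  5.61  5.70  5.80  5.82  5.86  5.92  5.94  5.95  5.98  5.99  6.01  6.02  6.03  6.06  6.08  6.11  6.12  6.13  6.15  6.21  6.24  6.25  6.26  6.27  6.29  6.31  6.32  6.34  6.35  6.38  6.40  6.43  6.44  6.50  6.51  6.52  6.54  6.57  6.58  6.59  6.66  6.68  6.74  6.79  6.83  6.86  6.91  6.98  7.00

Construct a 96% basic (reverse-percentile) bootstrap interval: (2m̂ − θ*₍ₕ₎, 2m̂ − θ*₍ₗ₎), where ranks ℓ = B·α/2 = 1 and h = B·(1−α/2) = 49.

Percentile endpoints at ranks 1 and 49: θ*₍1₎ = 5.54, θ*₍49₎ = 6.98.
Basic interval reflects these around m̂:
  lower = 2 × 6.34 − 6.98 = 5.70
  upper = 2 × 6.34 − 5.54 = 7.14

(5.70, 7.14)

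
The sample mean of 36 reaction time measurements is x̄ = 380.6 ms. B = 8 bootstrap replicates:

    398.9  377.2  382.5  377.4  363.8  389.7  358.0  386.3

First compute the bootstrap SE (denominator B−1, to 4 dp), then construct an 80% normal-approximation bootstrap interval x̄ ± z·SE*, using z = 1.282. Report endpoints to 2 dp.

Mean of replicates = 379.2250; sum of squared deviations = 1253.4750; SE* = √(1253.4750/7) = 13.3816
Margin = 1.282 × 13.3816 = 17.155
Interval: 380.6 ± 17.155

(363.44, 397.76)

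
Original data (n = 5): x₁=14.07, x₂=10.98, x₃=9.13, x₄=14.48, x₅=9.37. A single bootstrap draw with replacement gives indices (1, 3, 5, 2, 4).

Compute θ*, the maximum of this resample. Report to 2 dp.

Resample values: 14.07, 9.13, 9.37, 10.98, 14.48.
Maximum = 14.48

θ* = 14.48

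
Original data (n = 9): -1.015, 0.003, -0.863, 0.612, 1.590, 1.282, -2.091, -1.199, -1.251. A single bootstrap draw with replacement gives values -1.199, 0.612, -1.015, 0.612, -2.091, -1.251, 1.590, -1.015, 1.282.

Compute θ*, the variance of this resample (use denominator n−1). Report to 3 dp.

θ* = 1.709

Mean = -0.2750; sum of squared deviations = 13.6754
s² = 13.6754 / 8 = 1.7094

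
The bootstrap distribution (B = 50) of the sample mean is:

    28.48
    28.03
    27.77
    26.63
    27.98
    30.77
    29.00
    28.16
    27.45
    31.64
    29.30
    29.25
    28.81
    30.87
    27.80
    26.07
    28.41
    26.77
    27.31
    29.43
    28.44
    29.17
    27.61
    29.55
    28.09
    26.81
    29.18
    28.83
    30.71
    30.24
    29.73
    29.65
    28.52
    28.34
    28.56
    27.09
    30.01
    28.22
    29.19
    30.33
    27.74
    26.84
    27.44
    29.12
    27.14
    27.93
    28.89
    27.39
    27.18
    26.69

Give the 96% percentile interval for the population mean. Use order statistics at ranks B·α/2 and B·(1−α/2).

(26.07, 30.87)

Sorted replicates: 26.07, 26.63, 26.69, 26.77, 26.81, 26.84, 27.09, 27.14, 27.18, 27.31, 27.39, 27.44, 27.45, 27.61, 27.74, 27.77, 27.80, 27.93, 27.98, 28.03, 28.09, 28.16, 28.22, 28.34, 28.41, 28.44, 28.48, 28.52, 28.56, 28.81, 28.83, 28.89, 29.00, 29.12, 29.17, 29.18, 29.19, 29.25, 29.30, 29.43, 29.55, 29.65, 29.73, 30.01, 30.24, 30.33, 30.71, 30.77, 30.87, 31.64
α = 0.04; lower rank = 50 × 0.020 = 1; upper rank = 50 × 0.980 = 49.
The 1st smallest replicate is 26.07; the 49th is 30.87.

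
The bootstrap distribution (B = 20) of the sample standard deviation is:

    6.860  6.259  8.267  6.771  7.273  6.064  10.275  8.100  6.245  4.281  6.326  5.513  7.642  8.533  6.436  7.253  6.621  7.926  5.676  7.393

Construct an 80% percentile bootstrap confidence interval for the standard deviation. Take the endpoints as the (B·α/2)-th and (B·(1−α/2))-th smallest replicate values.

Sorted replicates: 4.281, 5.513, 5.676, 6.064, 6.245, 6.259, 6.326, 6.436, 6.621, 6.771, 6.860, 7.253, 7.273, 7.393, 7.642, 7.926, 8.100, 8.267, 8.533, 10.275
α = 0.20; lower rank = 20 × 0.100 = 2; upper rank = 20 × 0.900 = 18.
The 2nd smallest replicate is 5.513; the 18th is 8.267.

(5.513, 8.267)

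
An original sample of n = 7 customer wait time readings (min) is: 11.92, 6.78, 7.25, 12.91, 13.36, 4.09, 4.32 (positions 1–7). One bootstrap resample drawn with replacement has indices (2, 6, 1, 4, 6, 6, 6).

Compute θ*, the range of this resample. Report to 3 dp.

Resample values: 6.78, 4.09, 11.92, 12.91, 4.09, 4.09, 4.09.
Range = 12.91 − 4.09 = 8.820

θ* = 8.820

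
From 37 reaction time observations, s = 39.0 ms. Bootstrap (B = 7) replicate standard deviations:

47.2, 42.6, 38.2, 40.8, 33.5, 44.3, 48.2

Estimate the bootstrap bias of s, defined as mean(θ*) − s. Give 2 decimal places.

bias = +3.11

mean(θ*) = (47.2 + 42.6 + 38.2 + 40.8 + 33.5 + 44.3 + 48.2) / 7 = 42.114
bias = 42.114 − 39.0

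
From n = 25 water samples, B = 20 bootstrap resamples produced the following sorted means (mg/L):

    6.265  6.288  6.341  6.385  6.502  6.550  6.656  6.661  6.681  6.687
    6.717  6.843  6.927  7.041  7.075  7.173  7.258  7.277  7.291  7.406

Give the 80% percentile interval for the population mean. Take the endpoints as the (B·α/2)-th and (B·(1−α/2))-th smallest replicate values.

α = 0.20; lower rank = 20 × 0.100 = 2; upper rank = 20 × 0.900 = 18.
The 2nd smallest replicate is 6.288; the 18th is 7.277.

(6.288, 7.277)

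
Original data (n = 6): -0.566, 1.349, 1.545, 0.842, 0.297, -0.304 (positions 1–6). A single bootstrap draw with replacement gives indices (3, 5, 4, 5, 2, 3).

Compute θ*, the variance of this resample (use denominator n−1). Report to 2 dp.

Resample values: 1.545, 0.297, 0.842, 0.297, 1.349, 1.545.
Mean = 0.9792; sum of squared deviations = 1.7266
s² = 1.7266 / 5 = 0.3453

θ* = 0.35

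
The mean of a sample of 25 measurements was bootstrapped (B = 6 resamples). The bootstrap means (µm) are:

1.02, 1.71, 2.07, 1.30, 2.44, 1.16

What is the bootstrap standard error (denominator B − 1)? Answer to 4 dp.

SE* = 0.5580

Bootstrap SE is the standard deviation of the 6 replicate means.
Mean of replicates: (1.02 + 1.71 + 2.07 + 1.30 + 2.44 + 1.16) / 6 = 9.70000 / 6 = 1.61667
Sum of squared deviations: (−0.59667)² + (+0.09333)² + (+0.45333)² + (−0.31667)² + (+0.82333)² + (−0.45667)² = 1.55693
Variance = 1.55693 / 5 = 0.31139
SE* = √0.31139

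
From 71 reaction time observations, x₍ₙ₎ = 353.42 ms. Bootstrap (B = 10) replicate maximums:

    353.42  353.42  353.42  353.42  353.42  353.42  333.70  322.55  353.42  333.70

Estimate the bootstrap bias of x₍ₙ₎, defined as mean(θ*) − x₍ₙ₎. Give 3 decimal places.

mean(θ*) = (353.42 + 353.42 + 353.42 + 353.42 + 353.42 + 353.42 + 333.70 + 322.55 + 353.42 + 333.70) / 10 = 346.3890
bias = 346.3890 − 353.42

bias = −7.031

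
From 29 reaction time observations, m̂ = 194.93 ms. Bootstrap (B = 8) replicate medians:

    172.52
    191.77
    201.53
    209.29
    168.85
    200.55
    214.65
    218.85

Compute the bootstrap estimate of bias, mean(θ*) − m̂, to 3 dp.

bias = +2.321

mean(θ*) = (172.52 + 191.77 + 201.53 + 209.29 + 168.85 + 200.55 + 214.65 + 218.85) / 8 = 197.2512
bias = 197.2512 − 194.93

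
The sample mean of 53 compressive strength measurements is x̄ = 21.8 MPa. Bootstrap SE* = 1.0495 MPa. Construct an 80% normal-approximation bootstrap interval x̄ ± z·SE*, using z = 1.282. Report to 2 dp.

Margin = 1.282 × 1.0495 = 1.345
Interval: 21.8 ± 1.345

(20.45, 23.15)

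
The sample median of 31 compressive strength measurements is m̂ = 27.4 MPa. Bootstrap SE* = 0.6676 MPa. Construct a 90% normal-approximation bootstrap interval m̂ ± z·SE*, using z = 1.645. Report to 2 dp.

Margin = 1.645 × 0.6676 = 1.098
Interval: 27.4 ± 1.098

(26.30, 28.50)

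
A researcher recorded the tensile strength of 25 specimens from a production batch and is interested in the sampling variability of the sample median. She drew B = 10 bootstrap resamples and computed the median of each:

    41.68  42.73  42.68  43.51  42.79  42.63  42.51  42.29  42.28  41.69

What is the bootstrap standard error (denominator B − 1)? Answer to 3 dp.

SE* = 0.540

Bootstrap SE is the standard deviation of the 10 replicate medians.
Mean of replicates: (41.68 + 42.73 + 42.68 + 43.51 + 42.79 + 42.63 + 42.51 + 42.29 + 42.28 + 41.69) / 10 = 424.7900 / 10 = 42.4790
Sum of squared deviations: (−0.7990)² + (+0.2510)² + (+0.2010)² + (+1.0310)² + (+0.3110)² + (+0.1510)² + (+0.0310)² + (−0.1890)² + (−0.1990)² + (−0.7890)² = 2.6231
Variance = 2.6231 / 9 = 0.2915
SE* = √0.2915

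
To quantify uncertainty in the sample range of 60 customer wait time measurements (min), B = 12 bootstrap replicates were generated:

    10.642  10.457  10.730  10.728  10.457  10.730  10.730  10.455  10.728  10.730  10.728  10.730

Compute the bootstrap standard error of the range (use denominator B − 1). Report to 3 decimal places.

Bootstrap SE is the standard deviation of the 12 replicate ranges.
Mean of replicates: (10.642 + 10.457 + 10.730 + 10.728 + 10.457 + 10.730 + 10.730 + 10.455 + 10.728 + 10.730 + 10.728 + 10.730) / 12 = 127.8450 / 12 = 10.6538
Sum of squared deviations: (−0.0118)² + (−0.1967)² + (+0.0762)² + (+0.0742)² + (−0.1967)² + (+0.0762)² + (+0.0762)² + (−0.1988)² + (+0.0742)² + (+0.0762)² + (+0.0742)² + (+0.0762)² = 0.1627
Variance = 0.1627 / 11 = 0.0148
SE* = √0.0148

SE* = 0.122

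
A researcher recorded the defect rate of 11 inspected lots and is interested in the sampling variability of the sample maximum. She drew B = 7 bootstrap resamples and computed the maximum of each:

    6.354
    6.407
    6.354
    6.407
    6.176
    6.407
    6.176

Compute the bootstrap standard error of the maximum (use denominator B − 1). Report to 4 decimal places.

Bootstrap SE is the standard deviation of the 7 replicate maximums.
Mean of replicates: (6.354 + 6.407 + 6.354 + 6.407 + 6.176 + 6.407 + 6.176) / 7 = 44.28100 / 7 = 6.32586
Sum of squared deviations: (+0.02814)² + (+0.08114)² + (+0.02814)² + (+0.08114)² + (−0.14986)² + (+0.08114)² + (−0.14986)² = 0.06625
Variance = 0.06625 / 6 = 0.01104
SE* = √0.01104

SE* = 0.1051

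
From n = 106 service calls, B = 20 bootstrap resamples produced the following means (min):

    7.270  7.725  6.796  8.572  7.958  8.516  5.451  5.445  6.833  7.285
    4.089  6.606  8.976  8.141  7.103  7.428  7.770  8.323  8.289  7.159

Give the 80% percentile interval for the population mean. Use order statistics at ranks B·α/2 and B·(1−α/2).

(5.445, 8.516)

Sorted replicates: 4.089, 5.445, 5.451, 6.606, 6.796, 6.833, 7.103, 7.159, 7.270, 7.285, 7.428, 7.725, 7.770, 7.958, 8.141, 8.289, 8.323, 8.516, 8.572, 8.976
α = 0.20; lower rank = 20 × 0.100 = 2; upper rank = 20 × 0.900 = 18.
The 2nd smallest replicate is 5.445; the 18th is 8.516.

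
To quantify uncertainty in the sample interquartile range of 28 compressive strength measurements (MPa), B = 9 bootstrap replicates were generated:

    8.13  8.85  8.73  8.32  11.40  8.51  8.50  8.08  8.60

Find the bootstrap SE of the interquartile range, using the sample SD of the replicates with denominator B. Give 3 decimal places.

Bootstrap SE is the standard deviation of the 9 replicate interquartile ranges.
Mean of replicates: (8.13 + 8.85 + 8.73 + 8.32 + 11.40 + 8.51 + 8.50 + 8.08 + 8.60) / 9 = 79.1200 / 9 = 8.7911
Sum of squared deviations: (−0.6611)² + (+0.0589)² + (−0.0611)² + (−0.4711)² + (+2.6089)² + (−0.2811)² + (−0.2911)² + (−0.7111)² + (−0.1911)² = 8.1785
Variance = 8.1785 / 9 = 0.9087
SE* = √0.9087

SE* = 0.953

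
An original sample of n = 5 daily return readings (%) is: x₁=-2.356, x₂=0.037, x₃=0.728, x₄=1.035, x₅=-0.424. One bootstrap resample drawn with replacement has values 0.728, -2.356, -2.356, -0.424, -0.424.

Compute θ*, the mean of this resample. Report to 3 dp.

Mean = (0.728 + (-2.356) + (-2.356) + (-0.424) + (-0.424)) / 5 = -4.8320 / 5 = -0.966

θ* = -0.966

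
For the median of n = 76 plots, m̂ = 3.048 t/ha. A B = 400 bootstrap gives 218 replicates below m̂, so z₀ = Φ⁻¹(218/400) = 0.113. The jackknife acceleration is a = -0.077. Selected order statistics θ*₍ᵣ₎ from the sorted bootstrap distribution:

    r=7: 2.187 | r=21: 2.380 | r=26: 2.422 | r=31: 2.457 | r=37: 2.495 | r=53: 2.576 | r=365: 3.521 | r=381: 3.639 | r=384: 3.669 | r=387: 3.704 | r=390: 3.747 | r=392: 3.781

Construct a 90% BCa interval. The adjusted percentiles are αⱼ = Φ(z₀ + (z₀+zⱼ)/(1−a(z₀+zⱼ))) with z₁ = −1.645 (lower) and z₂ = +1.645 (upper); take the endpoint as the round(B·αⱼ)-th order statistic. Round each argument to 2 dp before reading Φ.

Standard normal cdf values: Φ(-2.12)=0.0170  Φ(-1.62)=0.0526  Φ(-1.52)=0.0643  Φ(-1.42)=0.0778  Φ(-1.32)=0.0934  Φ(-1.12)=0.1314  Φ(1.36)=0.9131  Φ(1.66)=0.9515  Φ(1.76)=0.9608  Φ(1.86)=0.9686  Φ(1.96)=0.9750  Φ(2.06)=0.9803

Lower: z₀ + z₁ = 0.113 + (-1.645) = -1.532; 1 − a(z₀+z₁) = 1 − (-0.077)(-1.532) = 0.8820; argument = 0.113 + (-1.532)/0.8820 = -1.6239 → -1.62.
α₁ = Φ(-1.62) = 0.0526; rank = round(400 × 0.0526) = 21; θ*₍21₎ = 2.380.
Upper: z₀ + z₂ = 1.758; 1 − a(z₀+z₂) = 1.1354; argument = 1.6614 → 1.66; α₂ = 0.9515; rank = 381; θ*₍381₎ = 3.639.

(2.380, 3.639)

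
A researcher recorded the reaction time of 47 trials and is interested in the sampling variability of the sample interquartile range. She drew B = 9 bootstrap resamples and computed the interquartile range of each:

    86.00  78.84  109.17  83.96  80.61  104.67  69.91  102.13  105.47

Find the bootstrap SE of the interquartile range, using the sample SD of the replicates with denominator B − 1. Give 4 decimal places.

SE* = 14.2526

Bootstrap SE is the standard deviation of the 9 replicate interquartile ranges.
Mean of replicates: (86.00 + 78.84 + 109.17 + 83.96 + 80.61 + 104.67 + 69.91 + 102.13 + 105.47) / 9 = 820.76000 / 9 = 91.19556
Sum of squared deviations: (−5.19556)² + (−12.35556)² + (+17.97444)² + (−7.23556)² + (−10.58556)² + (+13.47444)² + (−21.28556)² + (+10.93444)² + (+14.27444)² = 1625.09882
Variance = 1625.09882 / 8 = 203.13735
SE* = √203.13735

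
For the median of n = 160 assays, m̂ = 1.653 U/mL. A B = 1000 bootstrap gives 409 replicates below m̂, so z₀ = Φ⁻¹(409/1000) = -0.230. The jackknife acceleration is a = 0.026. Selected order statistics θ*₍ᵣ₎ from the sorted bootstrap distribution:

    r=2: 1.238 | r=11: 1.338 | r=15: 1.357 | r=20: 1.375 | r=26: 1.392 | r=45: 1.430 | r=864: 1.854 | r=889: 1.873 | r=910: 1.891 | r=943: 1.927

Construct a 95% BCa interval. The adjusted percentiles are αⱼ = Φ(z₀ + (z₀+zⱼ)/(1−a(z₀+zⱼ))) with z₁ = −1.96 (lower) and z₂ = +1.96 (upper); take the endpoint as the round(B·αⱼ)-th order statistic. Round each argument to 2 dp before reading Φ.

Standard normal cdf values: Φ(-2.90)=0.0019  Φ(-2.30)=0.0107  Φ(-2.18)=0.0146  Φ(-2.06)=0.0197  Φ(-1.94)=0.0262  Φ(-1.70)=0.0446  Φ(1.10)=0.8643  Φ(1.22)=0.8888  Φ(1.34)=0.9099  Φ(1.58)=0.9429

(1.338, 1.927)

Lower: z₀ + z₁ = -0.230 + (-1.960) = -2.190; 1 − a(z₀+z₁) = 1 − (0.026)(-2.190) = 1.0569; argument = -0.230 + (-2.190)/1.0569 = -2.3020 → -2.30.
α₁ = Φ(-2.30) = 0.0107; rank = round(1000 × 0.0107) = 11; θ*₍11₎ = 1.338.
Upper: z₀ + z₂ = 1.730; 1 − a(z₀+z₂) = 0.9550; argument = 1.5815 → 1.58; α₂ = 0.9429; rank = 943; θ*₍943₎ = 1.927.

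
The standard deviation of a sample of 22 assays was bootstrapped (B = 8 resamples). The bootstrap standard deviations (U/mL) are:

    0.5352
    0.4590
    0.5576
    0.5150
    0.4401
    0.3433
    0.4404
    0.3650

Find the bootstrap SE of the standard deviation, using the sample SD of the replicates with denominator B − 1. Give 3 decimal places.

Bootstrap SE is the standard deviation of the 8 replicate standard deviations.
Mean of replicates: (0.5352 + 0.4590 + 0.5576 + 0.5150 + 0.4401 + 0.3433 + 0.4404 + 0.3650) / 8 = 3.65560 / 8 = 0.45695
Sum of squared deviations: (+0.07825)² + (+0.00205)² + (+0.10065)² + (+0.05805)² + (−0.01685)² + (−0.11365)² + (−0.01655)² + (−0.09195)² = 0.04156
Variance = 0.04156 / 7 = 0.00594
SE* = √0.00594

SE* = 0.077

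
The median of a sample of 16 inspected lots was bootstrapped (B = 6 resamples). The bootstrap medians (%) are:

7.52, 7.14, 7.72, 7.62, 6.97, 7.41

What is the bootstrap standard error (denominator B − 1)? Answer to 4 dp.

Bootstrap SE is the standard deviation of the 6 replicate medians.
Mean of replicates: (7.52 + 7.14 + 7.72 + 7.62 + 6.97 + 7.41) / 6 = 44.380000 / 6 = 7.396667
Sum of squared deviations: (+0.123333)² + (−0.256667)² + (+0.323333)² + (+0.223333)² + (−0.426667)² + (+0.013333)² = 0.417733
Variance = 0.417733 / 5 = 0.083547
SE* = √0.083547

SE* = 0.2890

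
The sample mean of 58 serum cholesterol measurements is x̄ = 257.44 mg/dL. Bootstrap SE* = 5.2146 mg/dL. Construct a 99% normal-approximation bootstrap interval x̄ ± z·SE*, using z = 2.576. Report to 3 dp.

(244.007, 270.873)

Margin = 2.576 × 5.2146 = 13.4328
Interval: 257.44 ± 13.4328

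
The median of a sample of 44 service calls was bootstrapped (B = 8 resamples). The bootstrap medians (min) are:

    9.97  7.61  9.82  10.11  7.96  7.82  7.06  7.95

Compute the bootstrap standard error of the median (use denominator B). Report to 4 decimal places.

Bootstrap SE is the standard deviation of the 8 replicate medians.
Mean of replicates: (9.97 + 7.61 + 9.82 + 10.11 + 7.96 + 7.82 + 7.06 + 7.95) / 8 = 68.30000 / 8 = 8.53750
Sum of squared deviations: (+1.43250)² + (−0.92750)² + (+1.28250)² + (+1.57250)² + (−0.57750)² + (−0.71750)² + (−1.47750)² + (−0.58750)² = 10.40635
Variance = 10.40635 / 8 = 1.30079
SE* = √1.30079

SE* = 1.1405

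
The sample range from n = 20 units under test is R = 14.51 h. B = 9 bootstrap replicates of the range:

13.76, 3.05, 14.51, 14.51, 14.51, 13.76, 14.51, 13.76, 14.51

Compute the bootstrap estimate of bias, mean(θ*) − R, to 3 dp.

bias = −1.523

mean(θ*) = (13.76 + 3.05 + 14.51 + 14.51 + 14.51 + 13.76 + 14.51 + 13.76 + 14.51) / 9 = 12.9867
bias = 12.9867 − 14.51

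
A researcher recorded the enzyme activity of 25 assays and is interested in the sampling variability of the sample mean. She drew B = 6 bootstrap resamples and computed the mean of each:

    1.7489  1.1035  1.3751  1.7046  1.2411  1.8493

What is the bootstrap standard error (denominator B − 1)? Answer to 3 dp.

Bootstrap SE is the standard deviation of the 6 replicate means.
Mean of replicates: (1.7489 + 1.1035 + 1.3751 + 1.7046 + 1.2411 + 1.8493) / 6 = 9.02250 / 6 = 1.50375
Sum of squared deviations: (+0.24515)² + (−0.40025)² + (−0.12865)² + (+0.20085)² + (−0.26265)² + (+0.34555)² = 0.46558
Variance = 0.46558 / 5 = 0.09312
SE* = √0.09312

SE* = 0.305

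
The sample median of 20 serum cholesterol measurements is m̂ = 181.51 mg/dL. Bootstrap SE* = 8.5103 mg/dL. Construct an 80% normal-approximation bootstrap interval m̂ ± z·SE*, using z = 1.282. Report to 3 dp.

(170.600, 192.420)

Margin = 1.282 × 8.5103 = 10.9102
Interval: 181.51 ± 10.9102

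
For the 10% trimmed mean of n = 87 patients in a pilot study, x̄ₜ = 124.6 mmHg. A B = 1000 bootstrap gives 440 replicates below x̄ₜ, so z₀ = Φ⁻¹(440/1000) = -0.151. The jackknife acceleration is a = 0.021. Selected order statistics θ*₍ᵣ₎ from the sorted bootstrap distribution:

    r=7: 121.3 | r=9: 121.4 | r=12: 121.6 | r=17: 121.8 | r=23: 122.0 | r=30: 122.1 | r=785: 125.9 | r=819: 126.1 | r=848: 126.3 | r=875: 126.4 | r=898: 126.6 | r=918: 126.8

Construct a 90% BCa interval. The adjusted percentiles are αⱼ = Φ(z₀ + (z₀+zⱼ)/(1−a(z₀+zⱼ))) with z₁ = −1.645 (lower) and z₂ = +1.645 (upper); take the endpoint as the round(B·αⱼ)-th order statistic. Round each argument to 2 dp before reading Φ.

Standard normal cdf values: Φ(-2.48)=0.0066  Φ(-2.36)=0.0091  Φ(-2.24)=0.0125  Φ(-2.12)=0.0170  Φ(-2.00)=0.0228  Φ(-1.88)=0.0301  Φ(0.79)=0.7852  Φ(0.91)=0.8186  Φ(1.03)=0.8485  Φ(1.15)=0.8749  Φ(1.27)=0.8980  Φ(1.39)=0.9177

(122.1, 126.8)

Lower: z₀ + z₁ = -0.151 + (-1.645) = -1.796; 1 − a(z₀+z₁) = 1 − (0.021)(-1.796) = 1.0377; argument = -0.151 + (-1.796)/1.0377 = -1.8817 → -1.88.
α₁ = Φ(-1.88) = 0.0301; rank = round(1000 × 0.0301) = 30; θ*₍30₎ = 122.1.
Upper: z₀ + z₂ = 1.494; 1 − a(z₀+z₂) = 0.9686; argument = 1.3914 → 1.39; α₂ = 0.9177; rank = 918; θ*₍918₎ = 126.8.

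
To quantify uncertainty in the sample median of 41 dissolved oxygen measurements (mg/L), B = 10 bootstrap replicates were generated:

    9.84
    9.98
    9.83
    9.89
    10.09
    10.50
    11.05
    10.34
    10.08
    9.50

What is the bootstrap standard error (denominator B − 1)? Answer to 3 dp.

SE* = 0.432

Bootstrap SE is the standard deviation of the 10 replicate medians.
Mean of replicates: (9.84 + 9.98 + 9.83 + 9.89 + 10.09 + 10.50 + 11.05 + 10.34 + 10.08 + 9.50) / 10 = 101.1000 / 10 = 10.1100
Sum of squared deviations: (−0.2700)² + (−0.1300)² + (−0.2800)² + (−0.2200)² + (−0.0200)² + (+0.3900)² + (+0.9400)² + (+0.2300)² + (−0.0300)² + (−0.6100)² = 1.6786
Variance = 1.6786 / 9 = 0.1865
SE* = √0.1865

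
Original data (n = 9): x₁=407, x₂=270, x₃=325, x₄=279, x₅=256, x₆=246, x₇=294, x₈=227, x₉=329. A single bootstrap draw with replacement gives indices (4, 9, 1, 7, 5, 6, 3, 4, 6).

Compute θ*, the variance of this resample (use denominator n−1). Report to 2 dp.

Resample values: 279, 329, 407, 294, 256, 246, 325, 279, 246.
Mean = 295.6667; sum of squared deviations = 21432.0000
s² = 21432.0000 / 8 = 2679.0000

θ* = 2679.00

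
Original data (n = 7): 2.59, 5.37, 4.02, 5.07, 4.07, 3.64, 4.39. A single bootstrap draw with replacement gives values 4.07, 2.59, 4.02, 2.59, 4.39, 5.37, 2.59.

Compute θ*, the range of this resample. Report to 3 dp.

θ* = 2.780

Range = 5.37 − 2.59 = 2.780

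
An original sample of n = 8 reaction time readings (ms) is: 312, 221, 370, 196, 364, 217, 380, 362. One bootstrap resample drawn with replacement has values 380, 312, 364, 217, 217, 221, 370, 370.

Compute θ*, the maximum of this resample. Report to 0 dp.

Maximum = 380

θ* = 380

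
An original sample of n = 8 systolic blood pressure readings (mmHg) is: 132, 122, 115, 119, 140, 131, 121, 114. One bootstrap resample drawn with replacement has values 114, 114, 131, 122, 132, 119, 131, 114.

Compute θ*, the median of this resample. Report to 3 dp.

θ* = 120.500

Sorted: 114, 114, 114, 119, 122, 131, 131, 132
Median = average of the two middle values = 120.500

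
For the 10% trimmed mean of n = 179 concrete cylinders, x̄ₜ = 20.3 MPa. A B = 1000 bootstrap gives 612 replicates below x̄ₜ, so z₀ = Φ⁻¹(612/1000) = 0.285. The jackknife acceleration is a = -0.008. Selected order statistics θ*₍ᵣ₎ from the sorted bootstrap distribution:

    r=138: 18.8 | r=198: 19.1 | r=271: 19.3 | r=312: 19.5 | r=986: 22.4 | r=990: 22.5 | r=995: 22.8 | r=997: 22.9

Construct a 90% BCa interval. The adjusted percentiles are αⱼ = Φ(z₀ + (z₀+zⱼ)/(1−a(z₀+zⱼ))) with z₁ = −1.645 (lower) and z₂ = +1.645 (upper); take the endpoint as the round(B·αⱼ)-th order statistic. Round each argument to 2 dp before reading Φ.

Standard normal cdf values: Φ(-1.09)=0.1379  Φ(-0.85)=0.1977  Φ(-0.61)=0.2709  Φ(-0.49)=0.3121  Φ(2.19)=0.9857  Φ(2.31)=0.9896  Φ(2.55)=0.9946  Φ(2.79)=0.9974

(18.8, 22.4)

Lower: z₀ + z₁ = 0.285 + (-1.645) = -1.360; 1 − a(z₀+z₁) = 1 − (-0.008)(-1.360) = 0.9891; argument = 0.285 + (-1.360)/0.9891 = -1.0900 → -1.09.
α₁ = Φ(-1.09) = 0.1379; rank = round(1000 × 0.1379) = 138; θ*₍138₎ = 18.8.
Upper: z₀ + z₂ = 1.930; 1 − a(z₀+z₂) = 1.0154; argument = 2.1857 → 2.19; α₂ = 0.9857; rank = 986; θ*₍986₎ = 22.4.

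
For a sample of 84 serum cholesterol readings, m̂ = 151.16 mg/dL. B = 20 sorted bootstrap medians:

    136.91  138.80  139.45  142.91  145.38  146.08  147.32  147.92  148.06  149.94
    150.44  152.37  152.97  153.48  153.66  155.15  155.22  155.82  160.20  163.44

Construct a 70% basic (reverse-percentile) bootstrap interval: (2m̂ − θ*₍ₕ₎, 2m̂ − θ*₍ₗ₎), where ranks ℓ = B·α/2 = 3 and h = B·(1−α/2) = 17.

(147.10, 162.87)

Percentile endpoints at ranks 3 and 17: θ*₍3₎ = 139.45, θ*₍17₎ = 155.22.
Basic interval reflects these around m̂:
  lower = 2 × 151.16 − 155.22 = 147.10
  upper = 2 × 151.16 − 139.45 = 162.87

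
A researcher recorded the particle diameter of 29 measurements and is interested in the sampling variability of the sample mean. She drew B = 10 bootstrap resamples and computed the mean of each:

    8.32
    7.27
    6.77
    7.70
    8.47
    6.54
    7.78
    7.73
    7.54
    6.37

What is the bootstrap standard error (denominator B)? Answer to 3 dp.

SE* = 0.674

Bootstrap SE is the standard deviation of the 10 replicate means.
Mean of replicates: (8.32 + 7.27 + 6.77 + 7.70 + 8.47 + 6.54 + 7.78 + 7.73 + 7.54 + 6.37) / 10 = 74.4900 / 10 = 7.4490
Sum of squared deviations: (+0.8710)² + (−0.1790)² + (−0.6790)² + (+0.2510)² + (+1.0210)² + (−0.9090)² + (+0.3310)² + (+0.2810)² + (+0.0910)² + (−1.0790)² = 4.5445
Variance = 4.5445 / 10 = 0.4544
SE* = √0.4544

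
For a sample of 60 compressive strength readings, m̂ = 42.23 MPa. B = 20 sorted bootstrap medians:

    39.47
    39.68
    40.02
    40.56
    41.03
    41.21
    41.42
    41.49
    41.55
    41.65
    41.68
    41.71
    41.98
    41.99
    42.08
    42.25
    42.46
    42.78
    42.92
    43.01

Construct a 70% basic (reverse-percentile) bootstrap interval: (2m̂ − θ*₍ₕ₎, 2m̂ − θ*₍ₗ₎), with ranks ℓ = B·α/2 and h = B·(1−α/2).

Percentile endpoints at ranks 3 and 17: θ*₍3₎ = 40.02, θ*₍17₎ = 42.46.
Basic interval reflects these around m̂:
  lower = 2 × 42.23 − 42.46 = 42.00
  upper = 2 × 42.23 − 40.02 = 44.44

(42.00, 44.44)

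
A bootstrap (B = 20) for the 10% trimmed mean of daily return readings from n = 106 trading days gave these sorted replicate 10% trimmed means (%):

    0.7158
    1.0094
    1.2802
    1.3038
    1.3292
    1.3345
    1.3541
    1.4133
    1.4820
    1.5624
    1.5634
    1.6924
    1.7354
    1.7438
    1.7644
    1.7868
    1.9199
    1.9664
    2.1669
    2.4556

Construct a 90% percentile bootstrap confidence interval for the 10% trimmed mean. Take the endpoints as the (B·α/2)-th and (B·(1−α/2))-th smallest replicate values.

α = 0.10; lower rank = 20 × 0.050 = 1; upper rank = 20 × 0.950 = 19.
The 1st smallest replicate is 0.7158; the 19th is 2.1669.

(0.7158, 2.1669)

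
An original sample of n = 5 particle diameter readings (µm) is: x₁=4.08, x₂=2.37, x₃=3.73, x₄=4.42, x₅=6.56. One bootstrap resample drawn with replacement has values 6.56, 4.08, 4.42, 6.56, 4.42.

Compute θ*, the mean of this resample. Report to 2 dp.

θ* = 5.21

Mean = (6.56 + 4.08 + 4.42 + 6.56 + 4.42) / 5 = 26.040 / 5 = 5.21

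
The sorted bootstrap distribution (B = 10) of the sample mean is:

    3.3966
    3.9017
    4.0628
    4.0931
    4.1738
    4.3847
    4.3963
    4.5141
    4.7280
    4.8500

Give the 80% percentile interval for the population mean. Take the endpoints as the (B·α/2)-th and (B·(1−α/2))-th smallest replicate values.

(3.3966, 4.7280)

α = 0.20; lower rank = 10 × 0.100 = 1; upper rank = 10 × 0.900 = 9.
The 1st smallest replicate is 3.3966; the 9th is 4.7280.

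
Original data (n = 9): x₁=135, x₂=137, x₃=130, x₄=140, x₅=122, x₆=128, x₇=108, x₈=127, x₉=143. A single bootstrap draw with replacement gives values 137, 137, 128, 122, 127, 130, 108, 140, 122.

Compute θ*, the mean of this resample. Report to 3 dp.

Mean = (137 + 137 + 128 + 122 + 127 + 130 + 108 + 140 + 122) / 9 = 1151.0 / 9 = 127.889

θ* = 127.889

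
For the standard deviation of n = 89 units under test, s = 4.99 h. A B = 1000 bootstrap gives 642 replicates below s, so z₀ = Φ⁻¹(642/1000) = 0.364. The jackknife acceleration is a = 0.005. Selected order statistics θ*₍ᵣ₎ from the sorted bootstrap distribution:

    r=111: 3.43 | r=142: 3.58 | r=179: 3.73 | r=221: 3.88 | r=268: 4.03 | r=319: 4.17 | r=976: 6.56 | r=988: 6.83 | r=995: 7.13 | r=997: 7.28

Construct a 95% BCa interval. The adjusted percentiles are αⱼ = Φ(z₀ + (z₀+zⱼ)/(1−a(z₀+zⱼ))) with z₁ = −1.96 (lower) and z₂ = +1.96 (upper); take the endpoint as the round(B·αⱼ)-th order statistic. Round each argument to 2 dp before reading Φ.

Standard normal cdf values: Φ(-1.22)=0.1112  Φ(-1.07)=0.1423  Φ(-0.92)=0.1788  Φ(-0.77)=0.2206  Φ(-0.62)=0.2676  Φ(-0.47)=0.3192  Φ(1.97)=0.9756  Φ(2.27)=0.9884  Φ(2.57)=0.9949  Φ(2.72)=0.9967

(3.43, 7.28)

Lower: z₀ + z₁ = 0.364 + (-1.960) = -1.596; 1 − a(z₀+z₁) = 1 − (0.005)(-1.596) = 1.0080; argument = 0.364 + (-1.596)/1.0080 = -1.2194 → -1.22.
α₁ = Φ(-1.22) = 0.1112; rank = round(1000 × 0.1112) = 111; θ*₍111₎ = 3.43.
Upper: z₀ + z₂ = 2.324; 1 − a(z₀+z₂) = 0.9884; argument = 2.7153 → 2.72; α₂ = 0.9967; rank = 997; θ*₍997₎ = 7.28.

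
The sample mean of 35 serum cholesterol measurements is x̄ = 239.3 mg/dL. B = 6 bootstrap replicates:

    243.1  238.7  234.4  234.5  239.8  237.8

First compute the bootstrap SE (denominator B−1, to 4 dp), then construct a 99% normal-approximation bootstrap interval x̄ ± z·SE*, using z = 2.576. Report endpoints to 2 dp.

(230.76, 247.84)

Mean of replicates = 238.0500; sum of squared deviations = 54.9750; SE* = √(54.9750/5) = 3.3159
Margin = 2.576 × 3.3159 = 8.542
Interval: 239.3 ± 8.542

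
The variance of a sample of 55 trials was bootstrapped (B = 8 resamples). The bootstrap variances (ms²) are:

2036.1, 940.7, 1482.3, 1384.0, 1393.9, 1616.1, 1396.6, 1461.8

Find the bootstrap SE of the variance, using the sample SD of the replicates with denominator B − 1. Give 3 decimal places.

Bootstrap SE is the standard deviation of the 8 replicate variances.
Mean of replicates: (2036.1 + 940.7 + 1482.3 + 1384.0 + 1393.9 + 1616.1 + 1396.6 + 1461.8) / 8 = 11711.5000 / 8 = 1463.9375
Sum of squared deviations: (+572.1625)² + (−523.2375)² + (+18.3625)² + (−79.9375)² + (−70.0375)² + (+152.1625)² + (−67.3375)² + (−2.1375)² = 640472.1787
Variance = 640472.1787 / 7 = 91496.0255
SE* = √91496.0255

SE* = 302.483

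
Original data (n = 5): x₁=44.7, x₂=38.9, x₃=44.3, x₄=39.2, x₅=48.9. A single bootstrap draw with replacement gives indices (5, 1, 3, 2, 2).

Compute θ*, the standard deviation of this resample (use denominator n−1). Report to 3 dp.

θ* = 4.269

Resample values: 48.9, 44.7, 44.3, 38.9, 38.9.
Mean = 43.1400; sum of squared deviations = 72.9120
s² = 72.9120 / 4 = 18.2280
s = √18.2280 = 4.269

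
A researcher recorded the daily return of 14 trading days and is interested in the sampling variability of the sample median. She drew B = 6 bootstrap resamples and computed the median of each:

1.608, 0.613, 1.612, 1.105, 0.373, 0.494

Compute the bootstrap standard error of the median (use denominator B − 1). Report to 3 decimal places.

SE* = 0.556

Bootstrap SE is the standard deviation of the 6 replicate medians.
Mean of replicates: (1.608 + 0.613 + 1.612 + 1.105 + 0.373 + 0.494) / 6 = 5.8050 / 6 = 0.9675
Sum of squared deviations: (+0.6405)² + (−0.3545)² + (+0.6445)² + (+0.1375)² + (−0.5945)² + (−0.4735)² = 1.5478
Variance = 1.5478 / 5 = 0.3096
SE* = √0.3096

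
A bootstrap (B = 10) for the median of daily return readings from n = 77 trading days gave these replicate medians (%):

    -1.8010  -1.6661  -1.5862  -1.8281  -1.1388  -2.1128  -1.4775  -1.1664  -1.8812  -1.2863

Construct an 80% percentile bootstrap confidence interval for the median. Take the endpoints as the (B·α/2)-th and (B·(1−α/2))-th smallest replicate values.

(-2.1128, -1.1664)

Sorted replicates: -2.1128, -1.8812, -1.8281, -1.8010, -1.6661, -1.5862, -1.4775, -1.2863, -1.1664, -1.1388
α = 0.20; lower rank = 10 × 0.100 = 1; upper rank = 10 × 0.900 = 9.
The 1st smallest replicate is -2.1128; the 9th is -1.1664.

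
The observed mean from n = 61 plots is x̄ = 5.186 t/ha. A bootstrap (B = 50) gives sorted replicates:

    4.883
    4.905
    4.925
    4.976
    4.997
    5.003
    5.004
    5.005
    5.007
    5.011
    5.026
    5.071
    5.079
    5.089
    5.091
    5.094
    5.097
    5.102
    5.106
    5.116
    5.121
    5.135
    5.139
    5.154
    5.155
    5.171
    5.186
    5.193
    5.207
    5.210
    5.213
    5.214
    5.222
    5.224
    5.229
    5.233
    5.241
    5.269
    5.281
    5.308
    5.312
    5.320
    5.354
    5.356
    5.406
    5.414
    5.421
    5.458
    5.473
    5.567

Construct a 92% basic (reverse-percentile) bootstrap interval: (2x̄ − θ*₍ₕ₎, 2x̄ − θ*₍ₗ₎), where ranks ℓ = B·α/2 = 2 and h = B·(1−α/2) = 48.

Percentile endpoints at ranks 2 and 48: θ*₍2₎ = 4.905, θ*₍48₎ = 5.458.
Basic interval reflects these around x̄:
  lower = 2 × 5.186 − 5.458 = 4.914
  upper = 2 × 5.186 − 4.905 = 5.467

(4.914, 5.467)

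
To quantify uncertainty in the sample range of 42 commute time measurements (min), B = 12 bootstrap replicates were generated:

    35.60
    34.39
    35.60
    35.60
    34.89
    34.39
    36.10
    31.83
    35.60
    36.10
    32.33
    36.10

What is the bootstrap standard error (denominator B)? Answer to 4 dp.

SE* = 1.3791

Bootstrap SE is the standard deviation of the 12 replicate ranges.
Mean of replicates: (35.60 + 34.39 + 35.60 + 35.60 + 34.89 + 34.39 + 36.10 + 31.83 + 35.60 + 36.10 + 32.33 + 36.10) / 12 = 418.53000 / 12 = 34.87750
Sum of squared deviations: (+0.72250)² + (−0.48750)² + (+0.72250)² + (+0.72250)² + (+0.01250)² + (−0.48750)² + (+1.22250)² + (−3.04750)² + (+0.72250)² + (+1.22250)² + (−2.54750)² + (+1.22250)² = 22.82403
Variance = 22.82403 / 12 = 1.90200
SE* = √1.90200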